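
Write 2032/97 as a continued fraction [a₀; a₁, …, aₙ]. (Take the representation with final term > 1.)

2032 = 20*97 + 92
97 = 1*92 + 5
92 = 18*5 + 2
5 = 2*2 + 1
2 = 2*1 + 0  (stop)
So 2032/97 = [20; 1, 18, 2, 2].

[20; 1, 18, 2, 2]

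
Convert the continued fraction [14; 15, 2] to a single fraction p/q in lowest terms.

Fold from the inside: start with 2/1.
  15 + 1/2 = 31/2
  14 + 2/31 = 436/31

436/31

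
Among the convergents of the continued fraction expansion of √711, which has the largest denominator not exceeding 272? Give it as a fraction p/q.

√711 = [26; 1, 1, 1, 52, …] (period length 4).
Convergents:
  p_0/q_0 = 26/1
  p_1/q_1 = 27/1
  p_2/q_2 = 53/2
  p_3/q_3 = 80/3
  p_4/q_4 = 4213/158
  p_5/q_5 = 4293/161
  p_6/q_6 = 8506/319
q_5 = 161 ≤ 272 < 319 = q_6, so the answer is 4293/161.

4293/161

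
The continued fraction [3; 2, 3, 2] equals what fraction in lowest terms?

55/16

Using pₖ = aₖpₖ₋₁ + pₖ₋₂ and qₖ = aₖqₖ₋₁ + qₖ₋₂:
  k=0: a=3, p=3, q=1
  k=1: a=2, p=7, q=2
  k=2: a=3, p=24, q=7
  k=3: a=2, p=55, q=16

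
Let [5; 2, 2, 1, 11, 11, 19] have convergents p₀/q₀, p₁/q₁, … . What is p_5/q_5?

4933/909

Using pₖ = aₖpₖ₋₁ + pₖ₋₂, qₖ = aₖqₖ₋₁ + qₖ₋₂ (with p₋₁=1, p₋₂=0, q₋₁=0, q₋₂=1):
  k=0: a=5, p=5, q=1
  k=1: a=2, p=11, q=2
  k=2: a=2, p=27, q=5
  k=3: a=1, p=38, q=7
  k=4: a=11, p=445, q=82
  k=5: a=11, p=4933, q=909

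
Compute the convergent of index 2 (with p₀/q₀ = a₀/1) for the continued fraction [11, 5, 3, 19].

179/16

Using pₖ = aₖpₖ₋₁ + pₖ₋₂, qₖ = aₖqₖ₋₁ + qₖ₋₂ (with p₋₁=1, p₋₂=0, q₋₁=0, q₋₂=1):
  k=0: a=11, p=11, q=1
  k=1: a=5, p=56, q=5
  k=2: a=3, p=179, q=16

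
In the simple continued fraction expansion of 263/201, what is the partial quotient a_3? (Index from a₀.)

7

263 = 1·201 + 62   →  a_0 = 1
201 = 3·62 + 15   →  a_1 = 3
62 = 4·15 + 2   →  a_2 = 4
15 = 7·2 + 1   →  a_3 = 7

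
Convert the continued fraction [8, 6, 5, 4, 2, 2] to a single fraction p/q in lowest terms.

Fold from the inside: start with 2/1.
  2 + 1/2 = 5/2
  4 + 2/5 = 22/5
  5 + 5/22 = 115/22
  6 + 22/115 = 712/115
  8 + 115/712 = 5811/712

5811/712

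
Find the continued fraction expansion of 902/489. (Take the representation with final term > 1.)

902 = 1*489 + 413
489 = 1*413 + 76
413 = 5*76 + 33
76 = 2*33 + 10
33 = 3*10 + 3
10 = 3*3 + 1
3 = 3*1 + 0  (stop)
So 902/489 = [1; 1, 5, 2, 3, 3, 3].

[1; 1, 5, 2, 3, 3, 3]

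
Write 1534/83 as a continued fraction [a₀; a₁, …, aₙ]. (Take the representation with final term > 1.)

1534 = 18·83 + 40
83 = 2·40 + 3
40 = 13·3 + 1
3 = 3·1 + 0  (stop)
So 1534/83 = [18; 2, 13, 3].

[18; 2, 13, 3]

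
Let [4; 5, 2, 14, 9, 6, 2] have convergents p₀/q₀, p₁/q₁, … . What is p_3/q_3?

Using pₖ = aₖpₖ₋₁ + pₖ₋₂, qₖ = aₖqₖ₋₁ + qₖ₋₂ (with p₋₁=1, p₋₂=0, q₋₁=0, q₋₂=1):
  k=0: a=4, p=4, q=1
  k=1: a=5, p=21, q=5
  k=2: a=2, p=46, q=11
  k=3: a=14, p=665, q=159

665/159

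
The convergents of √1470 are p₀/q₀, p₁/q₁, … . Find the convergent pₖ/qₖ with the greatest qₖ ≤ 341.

√1470 = [38; 2, 1, 14, 1, 2, 76, …] (period length 6).
Convergents:
  p_0/q_0 = 38/1
  p_1/q_1 = 77/2
  p_2/q_2 = 115/3
  p_3/q_3 = 1687/44
  p_4/q_4 = 1802/47
  p_5/q_5 = 5291/138
  p_6/q_6 = 403918/10535
q_5 = 138 ≤ 341 < 10535 = q_6, so the answer is 5291/138.

5291/138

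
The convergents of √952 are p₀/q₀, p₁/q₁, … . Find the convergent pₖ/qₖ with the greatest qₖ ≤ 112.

√952 = [30; 1, 5, 1, 6, 1, 5, 1, 60, …] (period length 8).
Convergents:
  p_0/q_0 = 30/1
  p_1/q_1 = 31/1
  p_2/q_2 = 185/6
  p_3/q_3 = 216/7
  p_4/q_4 = 1481/48
  p_5/q_5 = 1697/55
  p_6/q_6 = 9966/323
q_5 = 55 ≤ 112 < 323 = q_6, so the answer is 1697/55.

1697/55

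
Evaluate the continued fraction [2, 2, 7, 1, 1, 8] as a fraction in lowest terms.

Using pₖ = aₖpₖ₋₁ + pₖ₋₂ and qₖ = aₖqₖ₋₁ + qₖ₋₂:
  k=0: a=2, p=2, q=1
  k=1: a=2, p=5, q=2
  k=2: a=7, p=37, q=15
  k=3: a=1, p=42, q=17
  k=4: a=1, p=79, q=32
  k=5: a=8, p=674, q=273

674/273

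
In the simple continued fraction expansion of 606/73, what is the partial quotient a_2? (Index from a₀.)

3

606 = 8·73 + 22   →  a_0 = 8
73 = 3·22 + 7   →  a_1 = 3
22 = 3·7 + 1   →  a_2 = 3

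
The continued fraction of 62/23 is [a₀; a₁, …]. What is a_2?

2

62 = 2·23 + 16   →  a_0 = 2
23 = 1·16 + 7   →  a_1 = 1
16 = 2·7 + 2   →  a_2 = 2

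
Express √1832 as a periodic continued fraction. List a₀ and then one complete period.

[42; 1, 4, 21, 4, 1, 84]

a₀ = ⌊√1832⌋ = 42.
With m₀=0, d₀=1 and mₖ₊₁ = dₖaₖ − mₖ, dₖ₊₁ = (n − mₖ₊₁²)/dₖ, aₖ₊₁ = ⌊(a₀+mₖ₊₁)/dₖ₊₁⌋:
  k=1: m=42, d=68, a=1
  k=2: m=26, d=17, a=4
  k=3: m=42, d=4, a=21
  k=4: m=42, d=17, a=4
  k=5: m=26, d=68, a=1
  k=6: m=42, d=1, a=84
d=1 and a=2a₀=84 at k=6, so the next step gives (m, d) = (42, 68) again — its k=1 value — and the period has length 6.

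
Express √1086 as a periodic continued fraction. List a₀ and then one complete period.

[32; 1, 20, 1, 64]

a₀ = ⌊√1086⌋ = 32.
With m₀=0, d₀=1 and mₖ₊₁ = dₖaₖ − mₖ, dₖ₊₁ = (n − mₖ₊₁²)/dₖ, aₖ₊₁ = ⌊(a₀+mₖ₊₁)/dₖ₊₁⌋:
  k=1: m=32, d=62, a=1
  k=2: m=30, d=3, a=20
  k=3: m=30, d=62, a=1
  k=4: m=32, d=1, a=64
d=1 and a=2a₀=64 at k=4, so the next step gives (m, d) = (32, 62) again — its k=1 value — and the period has length 4.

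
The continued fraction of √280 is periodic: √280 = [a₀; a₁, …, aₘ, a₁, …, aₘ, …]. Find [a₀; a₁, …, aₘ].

a₀ = ⌊√280⌋ = 16.
With m₀=0, d₀=1 and mₖ₊₁ = dₖaₖ − mₖ, dₖ₊₁ = (n − mₖ₊₁²)/dₖ, aₖ₊₁ = ⌊(a₀+mₖ₊₁)/dₖ₊₁⌋:
  k=1: m=16, d=24, a=1
  k=2: m=8, d=9, a=2
  k=3: m=10, d=20, a=1
  k=4: m=10, d=9, a=2
  k=5: m=8, d=24, a=1
  k=6: m=16, d=1, a=32
d=1 and a=2a₀=32 at k=6, so the next step gives (m, d) = (16, 24) again — its k=1 value — and the period has length 6.

[16; 1, 2, 1, 2, 1, 32]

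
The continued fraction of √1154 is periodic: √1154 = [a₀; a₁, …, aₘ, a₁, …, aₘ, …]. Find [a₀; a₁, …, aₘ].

[33; 1, 32, 1, 66]

a₀ = ⌊√1154⌋ = 33.
With m₀=0, d₀=1 and mₖ₊₁ = dₖaₖ − mₖ, dₖ₊₁ = (n − mₖ₊₁²)/dₖ, aₖ₊₁ = ⌊(a₀+mₖ₊₁)/dₖ₊₁⌋:
  k=1: m=33, d=65, a=1
  k=2: m=32, d=2, a=32
  k=3: m=32, d=65, a=1
  k=4: m=33, d=1, a=66
d=1 and a=2a₀=66 at k=4, so the next step gives (m, d) = (33, 65) again — its k=1 value — and the period has length 4.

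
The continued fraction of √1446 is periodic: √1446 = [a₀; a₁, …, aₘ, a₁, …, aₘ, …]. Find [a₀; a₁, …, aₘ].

[38; 38, 76]

a₀ = ⌊√1446⌋ = 38.
With m₀=0, d₀=1 and mₖ₊₁ = dₖaₖ − mₖ, dₖ₊₁ = (n − mₖ₊₁²)/dₖ, aₖ₊₁ = ⌊(a₀+mₖ₊₁)/dₖ₊₁⌋:
  k=1: m=38, d=2, a=38
  k=2: m=38, d=1, a=76
d=1 and a=2a₀=76 at k=2, so the next step gives (m, d) = (38, 2) again — its k=1 value — and the period has length 2.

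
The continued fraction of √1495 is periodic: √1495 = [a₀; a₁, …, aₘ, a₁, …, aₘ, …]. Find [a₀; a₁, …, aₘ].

[38; 1, 1, 1, 76]

a₀ = ⌊√1495⌋ = 38.
With m₀=0, d₀=1 and mₖ₊₁ = dₖaₖ − mₖ, dₖ₊₁ = (n − mₖ₊₁²)/dₖ, aₖ₊₁ = ⌊(a₀+mₖ₊₁)/dₖ₊₁⌋:
  k=1: m=38, d=51, a=1
  k=2: m=13, d=26, a=1
  k=3: m=13, d=51, a=1
  k=4: m=38, d=1, a=76
d=1 and a=2a₀=76 at k=4, so the next step gives (m, d) = (38, 51) again — its k=1 value — and the period has length 4.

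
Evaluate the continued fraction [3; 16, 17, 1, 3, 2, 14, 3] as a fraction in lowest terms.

348754/113887

Using pₖ = aₖpₖ₋₁ + pₖ₋₂ and qₖ = aₖqₖ₋₁ + qₖ₋₂:
  k=0: a=3, p=3, q=1
  k=1: a=16, p=49, q=16
  k=2: a=17, p=836, q=273
  k=3: a=1, p=885, q=289
  k=4: a=3, p=3491, q=1140
  k=5: a=2, p=7867, q=2569
  k=6: a=14, p=113629, q=37106
  k=7: a=3, p=348754, q=113887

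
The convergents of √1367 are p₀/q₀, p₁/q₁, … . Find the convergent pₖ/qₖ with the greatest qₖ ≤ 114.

√1367 = [36; 1, 35, 1, 72, …] (period length 4).
Convergents:
  p_0/q_0 = 36/1
  p_1/q_1 = 37/1
  p_2/q_2 = 1331/36
  p_3/q_3 = 1368/37
  p_4/q_4 = 99827/2700
q_3 = 37 ≤ 114 < 2700 = q_4, so the answer is 1368/37.

1368/37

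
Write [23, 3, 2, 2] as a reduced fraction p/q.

Using pₖ = aₖpₖ₋₁ + pₖ₋₂ and qₖ = aₖqₖ₋₁ + qₖ₋₂:
  k=0: a=23, p=23, q=1
  k=1: a=3, p=70, q=3
  k=2: a=2, p=163, q=7
  k=3: a=2, p=396, q=17

396/17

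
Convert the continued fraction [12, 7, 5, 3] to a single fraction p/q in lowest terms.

1396/115

Fold from the inside: start with 3/1.
  5 + 1/3 = 16/3
  7 + 3/16 = 115/16
  12 + 16/115 = 1396/115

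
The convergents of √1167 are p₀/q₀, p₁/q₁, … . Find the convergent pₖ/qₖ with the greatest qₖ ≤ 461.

√1167 = [34; 6, 5, 11, 5, 6, 68, …] (period length 6).
Convergents:
  p_0/q_0 = 34/1
  p_1/q_1 = 205/6
  p_2/q_2 = 1059/31
  p_3/q_3 = 11854/347
  p_4/q_4 = 60329/1766
q_3 = 347 ≤ 461 < 1766 = q_4, so the answer is 11854/347.

11854/347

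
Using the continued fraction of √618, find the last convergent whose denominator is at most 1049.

√618 = [24; 1, 6, 8, 6, 1, 48, …] (period length 6).
Convergents:
  p_0/q_0 = 24/1
  p_1/q_1 = 25/1
  p_2/q_2 = 174/7
  p_3/q_3 = 1417/57
  p_4/q_4 = 8676/349
  p_5/q_5 = 10093/406
  p_6/q_6 = 493140/19837
q_5 = 406 ≤ 1049 < 19837 = q_6, so the answer is 10093/406.

10093/406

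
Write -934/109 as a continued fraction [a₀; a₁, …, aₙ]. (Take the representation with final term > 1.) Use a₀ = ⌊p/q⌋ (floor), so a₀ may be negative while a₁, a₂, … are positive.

[-9; 2, 3, 7, 2]

-934 = -9·109 + 47
109 = 2·47 + 15
47 = 3·15 + 2
15 = 7·2 + 1
2 = 2·1 + 0  (stop)
So -934/109 = [-9; 2, 3, 7, 2].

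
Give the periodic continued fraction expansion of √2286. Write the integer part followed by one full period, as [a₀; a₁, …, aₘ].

[47; 1, 4, 3, 10, 3, 4, 1, 94]

a₀ = ⌊√2286⌋ = 47.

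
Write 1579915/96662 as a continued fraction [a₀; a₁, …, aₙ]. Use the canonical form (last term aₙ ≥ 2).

1579915 = 16×96662 + 33323
96662 = 2×33323 + 30016
33323 = 1×30016 + 3307
30016 = 9×3307 + 253
3307 = 13×253 + 18
253 = 14×18 + 1
18 = 18×1 + 0  (stop)
So 1579915/96662 = [16; 2, 1, 9, 13, 14, 18].

[16; 2, 1, 9, 13, 14, 18]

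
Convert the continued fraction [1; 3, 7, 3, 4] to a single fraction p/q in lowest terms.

Using pₖ = aₖpₖ₋₁ + pₖ₋₂ and qₖ = aₖqₖ₋₁ + qₖ₋₂:
  k=0: a=1, p=1, q=1
  k=1: a=3, p=4, q=3
  k=2: a=7, p=29, q=22
  k=3: a=3, p=91, q=69
  k=4: a=4, p=393, q=298

393/298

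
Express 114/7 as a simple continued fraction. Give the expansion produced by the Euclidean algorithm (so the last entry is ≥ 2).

114 = 16*7 + 2
7 = 3*2 + 1
2 = 2*1 + 0  (stop)
So 114/7 = [16; 3, 2].

[16; 3, 2]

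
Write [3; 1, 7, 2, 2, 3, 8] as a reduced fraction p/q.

Using pₖ = aₖpₖ₋₁ + pₖ₋₂ and qₖ = aₖqₖ₋₁ + qₖ₋₂:
  k=0: a=3, p=3, q=1
  k=1: a=1, p=4, q=1
  k=2: a=7, p=31, q=8
  k=3: a=2, p=66, q=17
  k=4: a=2, p=163, q=42
  k=5: a=3, p=555, q=143
  k=6: a=8, p=4603, q=1186

4603/1186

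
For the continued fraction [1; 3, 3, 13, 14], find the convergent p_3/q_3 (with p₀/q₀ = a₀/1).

Using pₖ = aₖpₖ₋₁ + pₖ₋₂, qₖ = aₖqₖ₋₁ + qₖ₋₂ (with p₋₁=1, p₋₂=0, q₋₁=0, q₋₂=1):
  k=0: a=1, p=1, q=1
  k=1: a=3, p=4, q=3
  k=2: a=3, p=13, q=10
  k=3: a=13, p=173, q=133

173/133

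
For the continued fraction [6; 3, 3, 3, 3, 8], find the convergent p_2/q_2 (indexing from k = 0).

63/10

Using pₖ = aₖpₖ₋₁ + pₖ₋₂, qₖ = aₖqₖ₋₁ + qₖ₋₂ (with p₋₁=1, p₋₂=0, q₋₁=0, q₋₂=1):
  k=0: a=6, p=6, q=1
  k=1: a=3, p=19, q=3
  k=2: a=3, p=63, q=10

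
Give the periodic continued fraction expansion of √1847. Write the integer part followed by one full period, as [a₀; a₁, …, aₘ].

[42; 1, 41, 1, 84]

a₀ = ⌊√1847⌋ = 42.
With m₀=0, d₀=1 and mₖ₊₁ = dₖaₖ − mₖ, dₖ₊₁ = (n − mₖ₊₁²)/dₖ, aₖ₊₁ = ⌊(a₀+mₖ₊₁)/dₖ₊₁⌋:
  k=1: m=42, d=83, a=1
  k=2: m=41, d=2, a=41
  k=3: m=41, d=83, a=1
  k=4: m=42, d=1, a=84
d=1 and a=2a₀=84 at k=4, so the next step gives (m, d) = (42, 83) again — its k=1 value — and the period has length 4.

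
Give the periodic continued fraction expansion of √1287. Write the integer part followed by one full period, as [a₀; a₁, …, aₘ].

[35; 1, 6, 1, 70]

a₀ = ⌊√1287⌋ = 35.
With m₀=0, d₀=1 and mₖ₊₁ = dₖaₖ − mₖ, dₖ₊₁ = (n − mₖ₊₁²)/dₖ, aₖ₊₁ = ⌊(a₀+mₖ₊₁)/dₖ₊₁⌋:
  k=1: m=35, d=62, a=1
  k=2: m=27, d=9, a=6
  k=3: m=27, d=62, a=1
  k=4: m=35, d=1, a=70
d=1 and a=2a₀=70 at k=4, so the next step gives (m, d) = (35, 62) again — its k=1 value — and the period has length 4.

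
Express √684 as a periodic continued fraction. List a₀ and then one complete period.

[26; 6, 1, 1, 12, 1, 1, 6, 52]

a₀ = ⌊√684⌋ = 26.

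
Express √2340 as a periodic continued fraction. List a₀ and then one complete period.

[48; 2, 1, 2, 10, 2, 1, 2, 96]

a₀ = ⌊√2340⌋ = 48.
With m₀=0, d₀=1 and mₖ₊₁ = dₖaₖ − mₖ, dₖ₊₁ = (n − mₖ₊₁²)/dₖ, aₖ₊₁ = ⌊(a₀+mₖ₊₁)/dₖ₊₁⌋:
  k=1: m=48, d=36, a=2
  k=2: m=24, d=49, a=1
  k=3: m=25, d=35, a=2
  k=4: m=45, d=9, a=10
  k=5: m=45, d=35, a=2
  k=6: m=25, d=49, a=1
  k=7: m=24, d=36, a=2
  k=8: m=48, d=1, a=96
d=1 and a=2a₀=96 at k=8, so the next step gives (m, d) = (48, 36) again — its k=1 value — and the period has length 8.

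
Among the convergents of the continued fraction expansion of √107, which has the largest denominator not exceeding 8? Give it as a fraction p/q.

31/3

√107 = [10; 2, 1, 9, 1, 2, 20, …] (period length 6).
Convergents:
  p_0/q_0 = 10/1
  p_1/q_1 = 21/2
  p_2/q_2 = 31/3
  p_3/q_3 = 300/29
q_2 = 3 ≤ 8 < 29 = q_3, so the answer is 31/3.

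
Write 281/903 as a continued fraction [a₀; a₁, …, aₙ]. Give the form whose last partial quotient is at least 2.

281 = 0*903 + 281
903 = 3*281 + 60
281 = 4*60 + 41
60 = 1*41 + 19
41 = 2*19 + 3
19 = 6*3 + 1
3 = 3*1 + 0  (stop)
So 281/903 = [0; 3, 4, 1, 2, 6, 3].

[0; 3, 4, 1, 2, 6, 3]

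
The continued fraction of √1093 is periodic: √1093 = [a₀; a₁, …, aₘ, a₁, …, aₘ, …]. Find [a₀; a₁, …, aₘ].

[33; 16, 1, 1, 16, 66]

a₀ = ⌊√1093⌋ = 33.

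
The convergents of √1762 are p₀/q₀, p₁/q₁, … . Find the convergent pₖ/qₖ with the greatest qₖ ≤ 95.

√1762 = [41; 1, 40, 1, 82, …] (period length 4).
Convergents:
  p_0/q_0 = 41/1
  p_1/q_1 = 42/1
  p_2/q_2 = 1721/41
  p_3/q_3 = 1763/42
  p_4/q_4 = 146287/3485
q_3 = 42 ≤ 95 < 3485 = q_4, so the answer is 1763/42.

1763/42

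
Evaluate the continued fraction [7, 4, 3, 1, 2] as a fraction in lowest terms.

Fold from the inside: start with 2/1.
  1 + 1/2 = 3/2
  3 + 2/3 = 11/3
  4 + 3/11 = 47/11
  7 + 11/47 = 340/47

340/47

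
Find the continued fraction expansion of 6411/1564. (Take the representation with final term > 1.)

6411 = 4·1564 + 155
1564 = 10·155 + 14
155 = 11·14 + 1
14 = 14·1 + 0  (stop)
So 6411/1564 = [4; 10, 11, 14].

[4; 10, 11, 14]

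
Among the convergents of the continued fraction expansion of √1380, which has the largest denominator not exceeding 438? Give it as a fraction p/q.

√1380 = [37; 6, 1, 2, 1, 6, 74, …] (period length 6).
Convergents:
  p_0/q_0 = 37/1
  p_1/q_1 = 223/6
  p_2/q_2 = 260/7
  p_3/q_3 = 743/20
  p_4/q_4 = 1003/27
  p_5/q_5 = 6761/182
  p_6/q_6 = 501317/13495
q_5 = 182 ≤ 438 < 13495 = q_6, so the answer is 6761/182.

6761/182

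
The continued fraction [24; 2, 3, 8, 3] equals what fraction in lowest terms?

Using pₖ = aₖpₖ₋₁ + pₖ₋₂ and qₖ = aₖqₖ₋₁ + qₖ₋₂:
  k=0: a=24, p=24, q=1
  k=1: a=2, p=49, q=2
  k=2: a=3, p=171, q=7
  k=3: a=8, p=1417, q=58
  k=4: a=3, p=4422, q=181

4422/181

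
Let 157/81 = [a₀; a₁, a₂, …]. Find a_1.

157 = 1·81 + 76   →  a_0 = 1
81 = 1·76 + 5   →  a_1 = 1

1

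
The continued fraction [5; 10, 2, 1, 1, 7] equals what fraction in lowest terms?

2013/395

Fold from the inside: start with 7/1.
  1 + 1/7 = 8/7
  1 + 7/8 = 15/8
  2 + 8/15 = 38/15
  10 + 15/38 = 395/38
  5 + 38/395 = 2013/395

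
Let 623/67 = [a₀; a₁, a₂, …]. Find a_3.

623 = 9·67 + 20   →  a_0 = 9
67 = 3·20 + 7   →  a_1 = 3
20 = 2·7 + 6   →  a_2 = 2
7 = 1·6 + 1   →  a_3 = 1

1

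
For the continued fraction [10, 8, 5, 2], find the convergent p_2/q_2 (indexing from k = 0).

415/41

Using pₖ = aₖpₖ₋₁ + pₖ₋₂, qₖ = aₖqₖ₋₁ + qₖ₋₂ (with p₋₁=1, p₋₂=0, q₋₁=0, q₋₂=1):
  k=0: a=10, p=10, q=1
  k=1: a=8, p=81, q=8
  k=2: a=5, p=415, q=41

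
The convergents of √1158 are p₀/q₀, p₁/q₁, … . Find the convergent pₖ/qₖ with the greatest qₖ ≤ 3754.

√1158 = [34; 34, 68, …] (period length 2).
Convergents:
  p_0/q_0 = 34/1
  p_1/q_1 = 1157/34
  p_2/q_2 = 78710/2313
  p_3/q_3 = 2677297/78676
q_2 = 2313 ≤ 3754 < 78676 = q_3, so the answer is 78710/2313.

78710/2313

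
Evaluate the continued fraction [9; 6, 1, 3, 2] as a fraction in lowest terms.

Using pₖ = aₖpₖ₋₁ + pₖ₋₂ and qₖ = aₖqₖ₋₁ + qₖ₋₂:
  k=0: a=9, p=9, q=1
  k=1: a=6, p=55, q=6
  k=2: a=1, p=64, q=7
  k=3: a=3, p=247, q=27
  k=4: a=2, p=558, q=61

558/61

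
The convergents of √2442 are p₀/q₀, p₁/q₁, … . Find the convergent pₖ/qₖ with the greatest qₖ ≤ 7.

247/5

√2442 = [49; 2, 2, 2, 98, …] (period length 4).
Convergents:
  p_0/q_0 = 49/1
  p_1/q_1 = 99/2
  p_2/q_2 = 247/5
  p_3/q_3 = 593/12
q_2 = 5 ≤ 7 < 12 = q_3, so the answer is 247/5.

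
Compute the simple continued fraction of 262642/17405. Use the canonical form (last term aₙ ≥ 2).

[15; 11, 9, 3, 18, 3]

262642 = 15×17405 + 1567
17405 = 11×1567 + 168
1567 = 9×168 + 55
168 = 3×55 + 3
55 = 18×3 + 1
3 = 3×1 + 0  (stop)
So 262642/17405 = [15; 11, 9, 3, 18, 3].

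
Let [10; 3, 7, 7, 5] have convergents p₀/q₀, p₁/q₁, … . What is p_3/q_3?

Using pₖ = aₖpₖ₋₁ + pₖ₋₂, qₖ = aₖqₖ₋₁ + qₖ₋₂ (with p₋₁=1, p₋₂=0, q₋₁=0, q₋₂=1):
  k=0: a=10, p=10, q=1
  k=1: a=3, p=31, q=3
  k=2: a=7, p=227, q=22
  k=3: a=7, p=1620, q=157

1620/157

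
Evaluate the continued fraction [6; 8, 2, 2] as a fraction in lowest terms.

257/42

Using pₖ = aₖpₖ₋₁ + pₖ₋₂ and qₖ = aₖqₖ₋₁ + qₖ₋₂:
  k=0: a=6, p=6, q=1
  k=1: a=8, p=49, q=8
  k=2: a=2, p=104, q=17
  k=3: a=2, p=257, q=42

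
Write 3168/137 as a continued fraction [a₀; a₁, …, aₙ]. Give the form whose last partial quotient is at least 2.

3168 = 23×137 + 17
137 = 8×17 + 1
17 = 17×1 + 0  (stop)
So 3168/137 = [23; 8, 17].

[23; 8, 17]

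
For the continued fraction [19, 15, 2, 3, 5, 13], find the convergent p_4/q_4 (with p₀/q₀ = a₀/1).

Using pₖ = aₖpₖ₋₁ + pₖ₋₂, qₖ = aₖqₖ₋₁ + qₖ₋₂ (with p₋₁=1, p₋₂=0, q₋₁=0, q₋₂=1):
  k=0: a=19, p=19, q=1
  k=1: a=15, p=286, q=15
  k=2: a=2, p=591, q=31
  k=3: a=3, p=2059, q=108
  k=4: a=5, p=10886, q=571

10886/571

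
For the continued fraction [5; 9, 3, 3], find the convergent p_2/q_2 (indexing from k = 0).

Using pₖ = aₖpₖ₋₁ + pₖ₋₂, qₖ = aₖqₖ₋₁ + qₖ₋₂ (with p₋₁=1, p₋₂=0, q₋₁=0, q₋₂=1):
  k=0: a=5, p=5, q=1
  k=1: a=9, p=46, q=9
  k=2: a=3, p=143, q=28

143/28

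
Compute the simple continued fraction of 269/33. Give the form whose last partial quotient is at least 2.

[8; 6, 1, 1, 2]

269 = 8·33 + 5
33 = 6·5 + 3
5 = 1·3 + 2
3 = 1·2 + 1
2 = 2·1 + 0  (stop)
So 269/33 = [8; 6, 1, 1, 2].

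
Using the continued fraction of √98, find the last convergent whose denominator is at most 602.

1970/199

√98 = [9; 1, 8, 1, 18, …] (period length 4).
Convergents:
  p_0/q_0 = 9/1
  p_1/q_1 = 10/1
  p_2/q_2 = 89/9
  p_3/q_3 = 99/10
  p_4/q_4 = 1871/189
  p_5/q_5 = 1970/199
  p_6/q_6 = 17631/1781
q_5 = 199 ≤ 602 < 1781 = q_6, so the answer is 1970/199.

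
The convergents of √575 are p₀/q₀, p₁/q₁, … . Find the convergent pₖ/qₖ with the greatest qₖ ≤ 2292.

√575 = [23; 1, 46, …] (period length 2).
Convergents:
  p_0/q_0 = 23/1
  p_1/q_1 = 24/1
  p_2/q_2 = 1127/47
  p_3/q_3 = 1151/48
  p_4/q_4 = 54073/2255
  p_5/q_5 = 55224/2303
q_4 = 2255 ≤ 2292 < 2303 = q_5, so the answer is 54073/2255.

54073/2255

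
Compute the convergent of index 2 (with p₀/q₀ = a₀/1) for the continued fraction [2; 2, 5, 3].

Using pₖ = aₖpₖ₋₁ + pₖ₋₂, qₖ = aₖqₖ₋₁ + qₖ₋₂ (with p₋₁=1, p₋₂=0, q₋₁=0, q₋₂=1):
  k=0: a=2, p=2, q=1
  k=1: a=2, p=5, q=2
  k=2: a=5, p=27, q=11

27/11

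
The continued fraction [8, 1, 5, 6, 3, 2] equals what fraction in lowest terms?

Fold from the inside: start with 2/1.
  3 + 1/2 = 7/2
  6 + 2/7 = 44/7
  5 + 7/44 = 227/44
  1 + 44/227 = 271/227
  8 + 227/271 = 2395/271

2395/271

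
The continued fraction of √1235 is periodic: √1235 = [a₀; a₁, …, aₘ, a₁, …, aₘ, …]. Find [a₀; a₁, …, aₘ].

[35; 7, 70]

a₀ = ⌊√1235⌋ = 35.
With m₀=0, d₀=1 and mₖ₊₁ = dₖaₖ − mₖ, dₖ₊₁ = (n − mₖ₊₁²)/dₖ, aₖ₊₁ = ⌊(a₀+mₖ₊₁)/dₖ₊₁⌋:
  k=1: m=35, d=10, a=7
  k=2: m=35, d=1, a=70
d=1 and a=2a₀=70 at k=2, so the next step gives (m, d) = (35, 10) again — its k=1 value — and the period has length 2.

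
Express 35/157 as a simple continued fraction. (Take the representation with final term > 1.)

35 = 0·157 + 35
157 = 4·35 + 17
35 = 2·17 + 1
17 = 17·1 + 0  (stop)
So 35/157 = [0; 4, 2, 17].

[0; 4, 2, 17]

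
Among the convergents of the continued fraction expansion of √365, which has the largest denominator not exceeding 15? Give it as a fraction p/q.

191/10

√365 = [19; 9, 1, 1, 9, 38, …] (period length 5).
Convergents:
  p_0/q_0 = 19/1
  p_1/q_1 = 172/9
  p_2/q_2 = 191/10
  p_3/q_3 = 363/19
q_2 = 10 ≤ 15 < 19 = q_3, so the answer is 191/10.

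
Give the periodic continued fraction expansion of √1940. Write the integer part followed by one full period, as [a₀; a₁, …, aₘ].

a₀ = ⌊√1940⌋ = 44.

[44; 22, 88]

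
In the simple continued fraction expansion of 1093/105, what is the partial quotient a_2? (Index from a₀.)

2

1093 = 10·105 + 43   →  a_0 = 10
105 = 2·43 + 19   →  a_1 = 2
43 = 2·19 + 5   →  a_2 = 2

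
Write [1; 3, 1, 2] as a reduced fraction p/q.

Using pₖ = aₖpₖ₋₁ + pₖ₋₂ and qₖ = aₖqₖ₋₁ + qₖ₋₂:
  k=0: a=1, p=1, q=1
  k=1: a=3, p=4, q=3
  k=2: a=1, p=5, q=4
  k=3: a=2, p=14, q=11

14/11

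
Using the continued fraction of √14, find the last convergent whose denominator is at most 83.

√14 = [3; 1, 2, 1, 6, …] (period length 4).
Convergents:
  p_0/q_0 = 3/1
  p_1/q_1 = 4/1
  p_2/q_2 = 11/3
  p_3/q_3 = 15/4
  p_4/q_4 = 101/27
  p_5/q_5 = 116/31
  p_6/q_6 = 333/89
q_5 = 31 ≤ 83 < 89 = q_6, so the answer is 116/31.

116/31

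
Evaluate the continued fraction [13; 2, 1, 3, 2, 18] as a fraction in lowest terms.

6159/461

Fold from the inside: start with 18/1.
  2 + 1/18 = 37/18
  3 + 18/37 = 129/37
  1 + 37/129 = 166/129
  2 + 129/166 = 461/166
  13 + 166/461 = 6159/461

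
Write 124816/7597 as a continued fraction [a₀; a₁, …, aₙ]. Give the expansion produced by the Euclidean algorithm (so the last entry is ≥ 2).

[16; 2, 3, 18, 1, 3, 14]

124816 = 16*7597 + 3264
7597 = 2*3264 + 1069
3264 = 3*1069 + 57
1069 = 18*57 + 43
57 = 1*43 + 14
43 = 3*14 + 1
14 = 14*1 + 0  (stop)
So 124816/7597 = [16; 2, 3, 18, 1, 3, 14].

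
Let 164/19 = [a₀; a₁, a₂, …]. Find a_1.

164 = 8·19 + 12   →  a_0 = 8
19 = 1·12 + 7   →  a_1 = 1

1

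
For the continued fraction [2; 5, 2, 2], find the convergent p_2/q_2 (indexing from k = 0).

Using pₖ = aₖpₖ₋₁ + pₖ₋₂, qₖ = aₖqₖ₋₁ + qₖ₋₂ (with p₋₁=1, p₋₂=0, q₋₁=0, q₋₂=1):
  k=0: a=2, p=2, q=1
  k=1: a=5, p=11, q=5
  k=2: a=2, p=24, q=11

24/11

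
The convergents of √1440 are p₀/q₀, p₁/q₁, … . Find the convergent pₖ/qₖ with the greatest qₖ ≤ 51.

721/19

√1440 = [37; 1, 17, 1, 74, …] (period length 4).
Convergents:
  p_0/q_0 = 37/1
  p_1/q_1 = 38/1
  p_2/q_2 = 683/18
  p_3/q_3 = 721/19
  p_4/q_4 = 54037/1424
q_3 = 19 ≤ 51 < 1424 = q_4, so the answer is 721/19.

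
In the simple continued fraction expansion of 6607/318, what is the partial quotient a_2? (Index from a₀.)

3

6607 = 20·318 + 247   →  a_0 = 20
318 = 1·247 + 71   →  a_1 = 1
247 = 3·71 + 34   →  a_2 = 3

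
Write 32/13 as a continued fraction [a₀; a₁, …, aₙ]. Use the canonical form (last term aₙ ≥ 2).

32 = 2×13 + 6
13 = 2×6 + 1
6 = 6×1 + 0  (stop)
So 32/13 = [2; 2, 6].

[2; 2, 6]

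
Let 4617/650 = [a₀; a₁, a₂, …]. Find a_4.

2

4617 = 7·650 + 67   →  a_0 = 7
650 = 9·67 + 47   →  a_1 = 9
67 = 1·47 + 20   →  a_2 = 1
47 = 2·20 + 7   →  a_3 = 2
20 = 2·7 + 6   →  a_4 = 2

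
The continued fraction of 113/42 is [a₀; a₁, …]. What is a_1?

1

113 = 2·42 + 29   →  a_0 = 2
42 = 1·29 + 13   →  a_1 = 1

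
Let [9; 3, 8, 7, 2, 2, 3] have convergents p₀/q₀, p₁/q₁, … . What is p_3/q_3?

1659/178

Using pₖ = aₖpₖ₋₁ + pₖ₋₂, qₖ = aₖqₖ₋₁ + qₖ₋₂ (with p₋₁=1, p₋₂=0, q₋₁=0, q₋₂=1):
  k=0: a=9, p=9, q=1
  k=1: a=3, p=28, q=3
  k=2: a=8, p=233, q=25
  k=3: a=7, p=1659, q=178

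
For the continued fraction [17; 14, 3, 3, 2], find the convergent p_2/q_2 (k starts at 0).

734/43

Using pₖ = aₖpₖ₋₁ + pₖ₋₂, qₖ = aₖqₖ₋₁ + qₖ₋₂ (with p₋₁=1, p₋₂=0, q₋₁=0, q₋₂=1):
  k=0: a=17, p=17, q=1
  k=1: a=14, p=239, q=14
  k=2: a=3, p=734, q=43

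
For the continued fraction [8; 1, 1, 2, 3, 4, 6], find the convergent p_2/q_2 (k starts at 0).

17/2

Using pₖ = aₖpₖ₋₁ + pₖ₋₂, qₖ = aₖqₖ₋₁ + qₖ₋₂ (with p₋₁=1, p₋₂=0, q₋₁=0, q₋₂=1):
  k=0: a=8, p=8, q=1
  k=1: a=1, p=9, q=1
  k=2: a=1, p=17, q=2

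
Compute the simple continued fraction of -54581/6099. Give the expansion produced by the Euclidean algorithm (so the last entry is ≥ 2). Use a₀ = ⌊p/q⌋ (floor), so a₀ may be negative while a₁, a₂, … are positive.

-54581 = -9×6099 + 310
6099 = 19×310 + 209
310 = 1×209 + 101
209 = 2×101 + 7
101 = 14×7 + 3
7 = 2×3 + 1
3 = 3×1 + 0  (stop)
So -54581/6099 = [-9; 19, 1, 2, 14, 2, 3].

[-9; 19, 1, 2, 14, 2, 3]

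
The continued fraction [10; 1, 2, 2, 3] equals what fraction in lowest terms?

Fold from the inside: start with 3/1.
  2 + 1/3 = 7/3
  2 + 3/7 = 17/7
  1 + 7/17 = 24/17
  10 + 17/24 = 257/24

257/24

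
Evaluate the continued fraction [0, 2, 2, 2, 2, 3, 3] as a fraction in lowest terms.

135/326

Fold from the inside: start with 3/1.
  3 + 1/3 = 10/3
  2 + 3/10 = 23/10
  2 + 10/23 = 56/23
  2 + 23/56 = 135/56
  2 + 56/135 = 326/135
  0 + 135/326 = 135/326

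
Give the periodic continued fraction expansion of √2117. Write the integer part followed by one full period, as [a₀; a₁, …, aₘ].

[46; 92]

a₀ = ⌊√2117⌋ = 46.
With m₀=0, d₀=1 and mₖ₊₁ = dₖaₖ − mₖ, dₖ₊₁ = (n − mₖ₊₁²)/dₖ, aₖ₊₁ = ⌊(a₀+mₖ₊₁)/dₖ₊₁⌋:
  k=1: m=46, d=1, a=92
d=1 and a=2a₀=92 at k=1, so the next step gives (m, d) = (46, 1) again — its k=1 value — and the period has length 1.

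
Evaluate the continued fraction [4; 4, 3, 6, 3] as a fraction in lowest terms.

1096/259

Using pₖ = aₖpₖ₋₁ + pₖ₋₂ and qₖ = aₖqₖ₋₁ + qₖ₋₂:
  k=0: a=4, p=4, q=1
  k=1: a=4, p=17, q=4
  k=2: a=3, p=55, q=13
  k=3: a=6, p=347, q=82
  k=4: a=3, p=1096, q=259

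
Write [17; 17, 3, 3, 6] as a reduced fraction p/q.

Using pₖ = aₖpₖ₋₁ + pₖ₋₂ and qₖ = aₖqₖ₋₁ + qₖ₋₂:
  k=0: a=17, p=17, q=1
  k=1: a=17, p=290, q=17
  k=2: a=3, p=887, q=52
  k=3: a=3, p=2951, q=173
  k=4: a=6, p=18593, q=1090

18593/1090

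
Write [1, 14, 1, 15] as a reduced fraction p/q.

255/239

Using pₖ = aₖpₖ₋₁ + pₖ₋₂ and qₖ = aₖqₖ₋₁ + qₖ₋₂:
  k=0: a=1, p=1, q=1
  k=1: a=14, p=15, q=14
  k=2: a=1, p=16, q=15
  k=3: a=15, p=255, q=239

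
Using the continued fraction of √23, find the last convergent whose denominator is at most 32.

√23 = [4; 1, 3, 1, 8, …] (period length 4).
Convergents:
  p_0/q_0 = 4/1
  p_1/q_1 = 5/1
  p_2/q_2 = 19/4
  p_3/q_3 = 24/5
  p_4/q_4 = 211/44
q_3 = 5 ≤ 32 < 44 = q_4, so the answer is 24/5.

24/5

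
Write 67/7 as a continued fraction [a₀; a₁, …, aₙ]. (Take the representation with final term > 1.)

67 = 9·7 + 4
7 = 1·4 + 3
4 = 1·3 + 1
3 = 3·1 + 0  (stop)
So 67/7 = [9; 1, 1, 3].

[9; 1, 1, 3]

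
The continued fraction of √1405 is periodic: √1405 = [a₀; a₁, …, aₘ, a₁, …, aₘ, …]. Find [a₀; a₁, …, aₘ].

[37; 2, 14, 2, 74]

a₀ = ⌊√1405⌋ = 37.
With m₀=0, d₀=1 and mₖ₊₁ = dₖaₖ − mₖ, dₖ₊₁ = (n − mₖ₊₁²)/dₖ, aₖ₊₁ = ⌊(a₀+mₖ₊₁)/dₖ₊₁⌋:
  k=1: m=37, d=36, a=2
  k=2: m=35, d=5, a=14
  k=3: m=35, d=36, a=2
  k=4: m=37, d=1, a=74
d=1 and a=2a₀=74 at k=4, so the next step gives (m, d) = (37, 36) again — its k=1 value — and the period has length 4.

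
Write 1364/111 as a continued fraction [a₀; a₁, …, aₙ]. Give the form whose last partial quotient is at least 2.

[12; 3, 2, 7, 2]

1364 = 12*111 + 32
111 = 3*32 + 15
32 = 2*15 + 2
15 = 7*2 + 1
2 = 2*1 + 0  (stop)
So 1364/111 = [12; 3, 2, 7, 2].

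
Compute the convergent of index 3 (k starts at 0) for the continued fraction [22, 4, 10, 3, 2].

2825/127

Using pₖ = aₖpₖ₋₁ + pₖ₋₂, qₖ = aₖqₖ₋₁ + qₖ₋₂ (with p₋₁=1, p₋₂=0, q₋₁=0, q₋₂=1):
  k=0: a=22, p=22, q=1
  k=1: a=4, p=89, q=4
  k=2: a=10, p=912, q=41
  k=3: a=3, p=2825, q=127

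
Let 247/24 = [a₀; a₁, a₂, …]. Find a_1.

247 = 10·24 + 7   →  a_0 = 10
24 = 3·7 + 3   →  a_1 = 3

3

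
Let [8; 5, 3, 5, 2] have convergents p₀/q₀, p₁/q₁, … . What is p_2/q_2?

131/16

Using pₖ = aₖpₖ₋₁ + pₖ₋₂, qₖ = aₖqₖ₋₁ + qₖ₋₂ (with p₋₁=1, p₋₂=0, q₋₁=0, q₋₂=1):
  k=0: a=8, p=8, q=1
  k=1: a=5, p=41, q=5
  k=2: a=3, p=131, q=16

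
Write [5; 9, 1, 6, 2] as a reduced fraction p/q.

755/148

Fold from the inside: start with 2/1.
  6 + 1/2 = 13/2
  1 + 2/13 = 15/13
  9 + 13/15 = 148/15
  5 + 15/148 = 755/148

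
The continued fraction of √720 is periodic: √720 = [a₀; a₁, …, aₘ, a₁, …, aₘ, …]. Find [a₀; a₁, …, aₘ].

a₀ = ⌊√720⌋ = 26.
With m₀=0, d₀=1 and mₖ₊₁ = dₖaₖ − mₖ, dₖ₊₁ = (n − mₖ₊₁²)/dₖ, aₖ₊₁ = ⌊(a₀+mₖ₊₁)/dₖ₊₁⌋:
  k=1: m=26, d=44, a=1
  k=2: m=18, d=9, a=4
  k=3: m=18, d=44, a=1
  k=4: m=26, d=1, a=52
d=1 and a=2a₀=52 at k=4, so the next step gives (m, d) = (26, 44) again — its k=1 value — and the period has length 4.

[26; 1, 4, 1, 52]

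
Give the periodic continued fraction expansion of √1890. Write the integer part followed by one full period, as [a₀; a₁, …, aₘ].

[43; 2, 9, 6, 9, 2, 86]

a₀ = ⌊√1890⌋ = 43.
With m₀=0, d₀=1 and mₖ₊₁ = dₖaₖ − mₖ, dₖ₊₁ = (n − mₖ₊₁²)/dₖ, aₖ₊₁ = ⌊(a₀+mₖ₊₁)/dₖ₊₁⌋:
  k=1: m=43, d=41, a=2
  k=2: m=39, d=9, a=9
  k=3: m=42, d=14, a=6
  k=4: m=42, d=9, a=9
  k=5: m=39, d=41, a=2
  k=6: m=43, d=1, a=86
d=1 and a=2a₀=86 at k=6, so the next step gives (m, d) = (43, 41) again — its k=1 value — and the period has length 6.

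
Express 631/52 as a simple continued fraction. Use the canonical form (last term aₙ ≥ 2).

631 = 12·52 + 7
52 = 7·7 + 3
7 = 2·3 + 1
3 = 3·1 + 0  (stop)
So 631/52 = [12; 7, 2, 3].

[12; 7, 2, 3]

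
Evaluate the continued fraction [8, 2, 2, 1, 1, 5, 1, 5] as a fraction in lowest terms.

3889/462

Fold from the inside: start with 5/1.
  1 + 1/5 = 6/5
  5 + 5/6 = 35/6
  1 + 6/35 = 41/35
  1 + 35/41 = 76/41
  2 + 41/76 = 193/76
  2 + 76/193 = 462/193
  8 + 193/462 = 3889/462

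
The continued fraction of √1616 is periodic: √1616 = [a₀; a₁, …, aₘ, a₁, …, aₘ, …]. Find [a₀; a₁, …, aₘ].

[40; 5, 80]

a₀ = ⌊√1616⌋ = 40.
With m₀=0, d₀=1 and mₖ₊₁ = dₖaₖ − mₖ, dₖ₊₁ = (n − mₖ₊₁²)/dₖ, aₖ₊₁ = ⌊(a₀+mₖ₊₁)/dₖ₊₁⌋:
  k=1: m=40, d=16, a=5
  k=2: m=40, d=1, a=80
d=1 and a=2a₀=80 at k=2, so the next step gives (m, d) = (40, 16) again — its k=1 value — and the period has length 2.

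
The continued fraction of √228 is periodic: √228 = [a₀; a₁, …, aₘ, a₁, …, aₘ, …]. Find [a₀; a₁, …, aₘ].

a₀ = ⌊√228⌋ = 15.
With m₀=0, d₀=1 and mₖ₊₁ = dₖaₖ − mₖ, dₖ₊₁ = (n − mₖ₊₁²)/dₖ, aₖ₊₁ = ⌊(a₀+mₖ₊₁)/dₖ₊₁⌋:
  k=1: m=15, d=3, a=10
  k=2: m=15, d=1, a=30
d=1 and a=2a₀=30 at k=2, so the next step gives (m, d) = (15, 3) again — its k=1 value — and the period has length 2.

[15; 10, 30]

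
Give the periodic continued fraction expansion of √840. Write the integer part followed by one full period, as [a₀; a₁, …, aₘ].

a₀ = ⌊√840⌋ = 28.

[28; 1, 56]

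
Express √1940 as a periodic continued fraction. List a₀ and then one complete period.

[44; 22, 88]

a₀ = ⌊√1940⌋ = 44.
With m₀=0, d₀=1 and mₖ₊₁ = dₖaₖ − mₖ, dₖ₊₁ = (n − mₖ₊₁²)/dₖ, aₖ₊₁ = ⌊(a₀+mₖ₊₁)/dₖ₊₁⌋:
  k=1: m=44, d=4, a=22
  k=2: m=44, d=1, a=88
d=1 and a=2a₀=88 at k=2, so the next step gives (m, d) = (44, 4) again — its k=1 value — and the period has length 2.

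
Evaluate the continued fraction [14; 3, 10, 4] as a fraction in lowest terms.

Fold from the inside: start with 4/1.
  10 + 1/4 = 41/4
  3 + 4/41 = 127/41
  14 + 41/127 = 1819/127

1819/127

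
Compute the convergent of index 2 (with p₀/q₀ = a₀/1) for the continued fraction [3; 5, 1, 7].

Using pₖ = aₖpₖ₋₁ + pₖ₋₂, qₖ = aₖqₖ₋₁ + qₖ₋₂ (with p₋₁=1, p₋₂=0, q₋₁=0, q₋₂=1):
  k=0: a=3, p=3, q=1
  k=1: a=5, p=16, q=5
  k=2: a=1, p=19, q=6

19/6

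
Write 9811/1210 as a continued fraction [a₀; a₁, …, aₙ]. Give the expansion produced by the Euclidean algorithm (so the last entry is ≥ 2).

9811 = 8×1210 + 131
1210 = 9×131 + 31
131 = 4×31 + 7
31 = 4×7 + 3
7 = 2×3 + 1
3 = 3×1 + 0  (stop)
So 9811/1210 = [8; 9, 4, 4, 2, 3].

[8; 9, 4, 4, 2, 3]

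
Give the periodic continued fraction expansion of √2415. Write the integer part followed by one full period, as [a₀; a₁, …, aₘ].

a₀ = ⌊√2415⌋ = 49.
With m₀=0, d₀=1 and mₖ₊₁ = dₖaₖ − mₖ, dₖ₊₁ = (n − mₖ₊₁²)/dₖ, aₖ₊₁ = ⌊(a₀+mₖ₊₁)/dₖ₊₁⌋:
  k=1: m=49, d=14, a=7
  k=2: m=49, d=1, a=98
d=1 and a=2a₀=98 at k=2, so the next step gives (m, d) = (49, 14) again — its k=1 value — and the period has length 2.

[49; 7, 98]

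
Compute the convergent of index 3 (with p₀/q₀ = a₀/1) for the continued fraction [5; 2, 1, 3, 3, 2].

59/11

Using pₖ = aₖpₖ₋₁ + pₖ₋₂, qₖ = aₖqₖ₋₁ + qₖ₋₂ (with p₋₁=1, p₋₂=0, q₋₁=0, q₋₂=1):
  k=0: a=5, p=5, q=1
  k=1: a=2, p=11, q=2
  k=2: a=1, p=16, q=3
  k=3: a=3, p=59, q=11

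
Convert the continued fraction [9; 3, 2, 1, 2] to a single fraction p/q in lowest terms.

Fold from the inside: start with 2/1.
  1 + 1/2 = 3/2
  2 + 2/3 = 8/3
  3 + 3/8 = 27/8
  9 + 8/27 = 251/27

251/27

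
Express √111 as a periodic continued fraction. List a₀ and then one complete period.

[10; 1, 1, 6, 1, 1, 20]

a₀ = ⌊√111⌋ = 10.
With m₀=0, d₀=1 and mₖ₊₁ = dₖaₖ − mₖ, dₖ₊₁ = (n − mₖ₊₁²)/dₖ, aₖ₊₁ = ⌊(a₀+mₖ₊₁)/dₖ₊₁⌋:
  k=1: m=10, d=11, a=1
  k=2: m=1, d=10, a=1
  k=3: m=9, d=3, a=6
  k=4: m=9, d=10, a=1
  k=5: m=1, d=11, a=1
  k=6: m=10, d=1, a=20
d=1 and a=2a₀=20 at k=6, so the next step gives (m, d) = (10, 11) again — its k=1 value — and the period has length 6.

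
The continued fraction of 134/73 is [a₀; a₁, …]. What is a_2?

134 = 1·73 + 61   →  a_0 = 1
73 = 1·61 + 12   →  a_1 = 1
61 = 5·12 + 1   →  a_2 = 5

5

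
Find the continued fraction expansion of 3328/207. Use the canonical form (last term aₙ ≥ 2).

[16; 12, 1, 15]

3328 = 16×207 + 16
207 = 12×16 + 15
16 = 1×15 + 1
15 = 15×1 + 0  (stop)
So 3328/207 = [16; 12, 1, 15].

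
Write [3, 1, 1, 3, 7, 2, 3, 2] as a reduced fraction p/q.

Using pₖ = aₖpₖ₋₁ + pₖ₋₂ and qₖ = aₖqₖ₋₁ + qₖ₋₂:
  k=0: a=3, p=3, q=1
  k=1: a=1, p=4, q=1
  k=2: a=1, p=7, q=2
  k=3: a=3, p=25, q=7
  k=4: a=7, p=182, q=51
  k=5: a=2, p=389, q=109
  k=6: a=3, p=1349, q=378
  k=7: a=2, p=3087, q=865

3087/865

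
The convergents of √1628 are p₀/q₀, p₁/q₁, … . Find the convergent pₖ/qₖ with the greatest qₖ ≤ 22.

√1628 = [40; 2, 1, 6, 1, 2, 80, …] (period length 6).
Convergents:
  p_0/q_0 = 40/1
  p_1/q_1 = 81/2
  p_2/q_2 = 121/3
  p_3/q_3 = 807/20
  p_4/q_4 = 928/23
q_3 = 20 ≤ 22 < 23 = q_4, so the answer is 807/20.

807/20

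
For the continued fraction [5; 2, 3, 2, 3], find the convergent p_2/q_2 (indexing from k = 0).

Using pₖ = aₖpₖ₋₁ + pₖ₋₂, qₖ = aₖqₖ₋₁ + qₖ₋₂ (with p₋₁=1, p₋₂=0, q₋₁=0, q₋₂=1):
  k=0: a=5, p=5, q=1
  k=1: a=2, p=11, q=2
  k=2: a=3, p=38, q=7

38/7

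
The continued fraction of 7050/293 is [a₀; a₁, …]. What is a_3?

7050 = 24·293 + 18   →  a_0 = 24
293 = 16·18 + 5   →  a_1 = 16
18 = 3·5 + 3   →  a_2 = 3
5 = 1·3 + 2   →  a_3 = 1

1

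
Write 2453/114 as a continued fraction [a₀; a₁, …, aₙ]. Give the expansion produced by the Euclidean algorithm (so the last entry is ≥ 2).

[21; 1, 1, 13, 1, 3]

2453 = 21·114 + 59
114 = 1·59 + 55
59 = 1·55 + 4
55 = 13·4 + 3
4 = 1·3 + 1
3 = 3·1 + 0  (stop)
So 2453/114 = [21; 1, 1, 13, 1, 3].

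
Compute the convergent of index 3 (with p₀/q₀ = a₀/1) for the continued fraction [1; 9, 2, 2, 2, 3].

52/47

Using pₖ = aₖpₖ₋₁ + pₖ₋₂, qₖ = aₖqₖ₋₁ + qₖ₋₂ (with p₋₁=1, p₋₂=0, q₋₁=0, q₋₂=1):
  k=0: a=1, p=1, q=1
  k=1: a=9, p=10, q=9
  k=2: a=2, p=21, q=19
  k=3: a=2, p=52, q=47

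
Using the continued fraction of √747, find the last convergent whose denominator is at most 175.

√747 = [27; 3, 54, …] (period length 2).
Convergents:
  p_0/q_0 = 27/1
  p_1/q_1 = 82/3
  p_2/q_2 = 4455/163
  p_3/q_3 = 13447/492
q_2 = 163 ≤ 175 < 492 = q_3, so the answer is 4455/163.

4455/163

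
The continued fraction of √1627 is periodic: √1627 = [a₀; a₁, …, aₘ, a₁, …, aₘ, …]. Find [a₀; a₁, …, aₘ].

a₀ = ⌊√1627⌋ = 40.

[40; 2, 1, 39, 1, 2, 80]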